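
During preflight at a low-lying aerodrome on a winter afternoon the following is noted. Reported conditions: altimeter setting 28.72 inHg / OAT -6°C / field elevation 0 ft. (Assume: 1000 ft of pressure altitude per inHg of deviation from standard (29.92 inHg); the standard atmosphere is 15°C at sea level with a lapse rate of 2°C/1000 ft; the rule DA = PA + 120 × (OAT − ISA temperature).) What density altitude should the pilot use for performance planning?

Pressure altitude = 0 + (29.92 − 28.72) × 1000 = 0 + (+1200) = 1200 ft.
ISA temperature at 1200 ft = 15 − 2 × (1200/1000) = 12.6°C.
ISA deviation = -6 − 12.6 = -18.6°C.
Density altitude = 1200 + 120 × (-18.6) = -1032 ft.

-1032 ft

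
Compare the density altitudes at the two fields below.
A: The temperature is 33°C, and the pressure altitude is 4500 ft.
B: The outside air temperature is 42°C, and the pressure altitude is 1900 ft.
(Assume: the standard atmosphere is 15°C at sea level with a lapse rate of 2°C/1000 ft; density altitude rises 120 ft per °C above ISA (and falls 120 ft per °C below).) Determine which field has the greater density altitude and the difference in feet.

A by 2144 ft

A: ISA temp = 6°C, deviation +27°C, DA = 4500 + 120 × 27 = 7740 ft.
B: ISA temp = 11.2°C, deviation +30.8°C, DA = 1900 + 120 × 30.8 = 5596 ft.
A is higher by 7740 − 5596 = 2144 ft.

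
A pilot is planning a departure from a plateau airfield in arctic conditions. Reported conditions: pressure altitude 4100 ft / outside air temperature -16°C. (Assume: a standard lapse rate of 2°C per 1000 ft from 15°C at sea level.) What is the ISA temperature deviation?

ISA temperature at 4100 ft = 15 − 2 × (4100/1000) = 6.8°C.
Deviation = OAT − ISA = -16 − 6.8 = -22.8°C.

ISA-22.8°C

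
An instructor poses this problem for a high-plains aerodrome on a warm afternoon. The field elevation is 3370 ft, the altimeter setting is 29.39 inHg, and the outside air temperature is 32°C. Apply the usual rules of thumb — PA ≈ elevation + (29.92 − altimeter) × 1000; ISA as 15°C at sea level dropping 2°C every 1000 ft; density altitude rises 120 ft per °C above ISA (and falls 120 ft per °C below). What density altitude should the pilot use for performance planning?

6876 ft

Pressure altitude = 3370 + (29.92 − 29.39) × 1000 = 3370 + (+530) = 3900 ft.
ISA temperature at 3900 ft = 15 − 2 × (3900/1000) = 7.2°C.
ISA deviation = 32 − 7.2 = +24.8°C.
Density altitude = 3900 + 120 × (24.8) = 6876 ft.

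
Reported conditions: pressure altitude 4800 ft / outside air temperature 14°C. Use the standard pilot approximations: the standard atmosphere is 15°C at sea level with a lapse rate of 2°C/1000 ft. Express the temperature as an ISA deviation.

ISA+8.6°C

ISA temperature at 4800 ft = 15 − 2 × (4800/1000) = 5.4°C.
Deviation = OAT − ISA = 14 − 5.4 = +8.6°C.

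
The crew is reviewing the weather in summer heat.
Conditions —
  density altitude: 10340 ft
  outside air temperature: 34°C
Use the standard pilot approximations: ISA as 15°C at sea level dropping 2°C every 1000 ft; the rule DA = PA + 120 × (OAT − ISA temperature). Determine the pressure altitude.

6500 ft

DA = PA + 120 × (OAT − (15 − 2·PA/1000)) = PA + 120·OAT − 1800 + 0.24·PA = 1.24·PA + 120·OAT − 1800.
So 1.24·PA = 10340 − 120 × 34 + 1800 = 8060.
PA = 8060 / 1.24 = 6500 ft.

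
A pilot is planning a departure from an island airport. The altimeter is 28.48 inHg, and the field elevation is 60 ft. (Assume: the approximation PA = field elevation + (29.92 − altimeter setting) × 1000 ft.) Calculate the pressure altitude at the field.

Pressure correction = (29.92 − 28.48) × 1000 = +1440 ft.
Pressure altitude = 60 + (+1440) = 1500 ft.

1500 ft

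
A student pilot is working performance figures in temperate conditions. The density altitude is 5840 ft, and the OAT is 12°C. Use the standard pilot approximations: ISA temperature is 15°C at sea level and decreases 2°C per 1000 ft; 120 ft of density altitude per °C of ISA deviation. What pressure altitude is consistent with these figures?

DA = PA + 120 × (OAT − (15 − 2·PA/1000)) = PA + 120·OAT − 1800 + 0.24·PA = 1.24·PA + 120·OAT − 1800.
So 1.24·PA = 5840 − 120 × 12 + 1800 = 6200.
PA = 6200 / 1.24 = 5000 ft.

5000 ft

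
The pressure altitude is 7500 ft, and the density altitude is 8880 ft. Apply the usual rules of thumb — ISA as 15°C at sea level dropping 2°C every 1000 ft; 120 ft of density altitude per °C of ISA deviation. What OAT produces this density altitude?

11.5°C

Density altitude − pressure altitude = 8880 − 7500 = +1380 ft.
At 120 ft/°C that is an ISA deviation of 1380/120 = +11.5°C.
ISA temperature at 7500 ft = 15 − 2 × (7500/1000) = 0°C.
OAT = ISA + deviation = 0 + (+11.5) = 11.5°C.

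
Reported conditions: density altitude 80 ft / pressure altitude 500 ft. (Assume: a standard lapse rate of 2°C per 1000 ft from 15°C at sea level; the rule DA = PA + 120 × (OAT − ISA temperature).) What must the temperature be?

Density altitude − pressure altitude = 80 − 500 = -420 ft.
At 120 ft/°C that is an ISA deviation of -420/120 = -3.5°C.
ISA temperature at 500 ft = 15 − 2 × (500/1000) = 14°C.
OAT = ISA + deviation = 14 + (-3.5) = 10.5°C.

10.5°C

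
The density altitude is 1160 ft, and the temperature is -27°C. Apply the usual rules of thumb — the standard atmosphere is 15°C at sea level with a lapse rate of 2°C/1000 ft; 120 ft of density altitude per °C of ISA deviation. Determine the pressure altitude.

5000 ft

DA = PA + 120 × (OAT − (15 − 2·PA/1000)) = PA + 120·OAT − 1800 + 0.24·PA = 1.24·PA + 120·OAT − 1800.
So 1.24·PA = 1160 − 120 × (-27) + 1800 = 6200.
PA = 6200 / 1.24 = 5000 ft.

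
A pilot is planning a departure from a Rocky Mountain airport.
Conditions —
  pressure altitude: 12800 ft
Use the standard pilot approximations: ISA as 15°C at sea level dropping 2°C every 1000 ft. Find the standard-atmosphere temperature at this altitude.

-10.6°C

ISA temperature = 15 − 2 × (12800/1000) = 15 − 25.6 = -10.6°C.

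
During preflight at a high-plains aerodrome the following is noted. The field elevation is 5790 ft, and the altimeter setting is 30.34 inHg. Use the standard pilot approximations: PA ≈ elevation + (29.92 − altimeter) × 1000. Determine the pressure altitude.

5370 ft

Pressure correction = (29.92 − 30.34) × 1000 = -420 ft.
Pressure altitude = 5790 + (-420) = 5370 ft.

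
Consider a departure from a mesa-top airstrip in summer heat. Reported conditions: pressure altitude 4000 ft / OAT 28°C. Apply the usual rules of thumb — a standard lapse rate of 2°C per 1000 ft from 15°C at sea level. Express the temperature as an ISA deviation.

ISA+21°C

ISA temperature at 4000 ft = 15 − 2 × (4000/1000) = 7°C.
Deviation = OAT − ISA = 28 − 7 = +21°C.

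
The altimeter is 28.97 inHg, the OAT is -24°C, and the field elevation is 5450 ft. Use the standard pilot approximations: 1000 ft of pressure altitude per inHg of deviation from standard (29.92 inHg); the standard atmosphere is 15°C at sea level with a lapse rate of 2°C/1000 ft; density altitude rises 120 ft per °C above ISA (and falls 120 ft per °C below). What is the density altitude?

Pressure altitude = 5450 + (29.92 − 28.97) × 1000 = 5450 + (+950) = 6400 ft.
ISA temperature at 6400 ft = 15 − 2 × (6400/1000) = 2.2°C.
ISA deviation = -24 − 2.2 = -26.2°C.
Density altitude = 6400 + 120 × (-26.2) = 3256 ft.

3256 ft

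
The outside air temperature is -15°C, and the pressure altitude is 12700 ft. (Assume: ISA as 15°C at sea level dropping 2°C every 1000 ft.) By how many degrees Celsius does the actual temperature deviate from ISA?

ISA-4.6°C

ISA temperature at 12700 ft = 15 − 2 × (12700/1000) = -10.4°C.
Deviation = OAT − ISA = -15 − (-10.4) = -4.6°C.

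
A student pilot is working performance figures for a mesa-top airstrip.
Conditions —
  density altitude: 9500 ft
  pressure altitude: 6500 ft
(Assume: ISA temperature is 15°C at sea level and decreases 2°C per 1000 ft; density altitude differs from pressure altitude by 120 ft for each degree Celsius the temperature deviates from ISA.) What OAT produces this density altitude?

27°C

Density altitude − pressure altitude = 9500 − 6500 = +3000 ft.
At 120 ft/°C that is an ISA deviation of 3000/120 = +25°C.
ISA temperature at 6500 ft = 15 − 2 × (6500/1000) = 2°C.
OAT = ISA + deviation = 2 + (+25) = 27°C.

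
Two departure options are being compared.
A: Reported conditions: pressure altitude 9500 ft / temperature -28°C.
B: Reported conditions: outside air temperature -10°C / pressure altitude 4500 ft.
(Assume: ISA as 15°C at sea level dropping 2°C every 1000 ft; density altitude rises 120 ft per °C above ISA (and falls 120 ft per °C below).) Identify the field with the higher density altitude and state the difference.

A: ISA temp = -4°C, deviation -24°C, DA = 9500 + 120 × (-24) = 6620 ft.
B: ISA temp = 6°C, deviation -16°C, DA = 4500 + 120 × (-16) = 2580 ft.
A is higher by 6620 − 2580 = 4040 ft.

A by 4040 ft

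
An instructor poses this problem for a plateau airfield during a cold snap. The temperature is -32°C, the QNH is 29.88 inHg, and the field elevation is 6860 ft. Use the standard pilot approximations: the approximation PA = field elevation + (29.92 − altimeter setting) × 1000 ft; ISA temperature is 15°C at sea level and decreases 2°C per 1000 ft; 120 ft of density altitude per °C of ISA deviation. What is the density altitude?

2916 ft

Pressure altitude = 6860 + (29.92 − 29.88) × 1000 = 6860 + (+40) = 6900 ft.
ISA temperature at 6900 ft = 15 − 2 × (6900/1000) = 1.2°C.
ISA deviation = -32 − 1.2 = -33.2°C.
Density altitude = 6900 + 120 × (-33.2) = 2916 ft.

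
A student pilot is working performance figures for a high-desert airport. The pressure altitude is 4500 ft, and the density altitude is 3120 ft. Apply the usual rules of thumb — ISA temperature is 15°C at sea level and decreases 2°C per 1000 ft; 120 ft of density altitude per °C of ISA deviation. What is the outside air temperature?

Density altitude − pressure altitude = 3120 − 4500 = -1380 ft.
At 120 ft/°C that is an ISA deviation of -1380/120 = -11.5°C.
ISA temperature at 4500 ft = 15 − 2 × (4500/1000) = 6°C.
OAT = ISA + deviation = 6 + (-11.5) = -5.5°C.

-5.5°C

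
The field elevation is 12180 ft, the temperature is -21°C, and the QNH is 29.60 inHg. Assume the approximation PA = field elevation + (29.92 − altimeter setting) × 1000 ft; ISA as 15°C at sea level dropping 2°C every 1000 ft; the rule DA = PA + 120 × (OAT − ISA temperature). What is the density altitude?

11180 ft

Pressure altitude = 12180 + (29.92 − 29.60) × 1000 = 12180 + (+320) = 12500 ft.
ISA temperature at 12500 ft = 15 − 2 × (12500/1000) = -10°C.
ISA deviation = -21 − (-10) = -11°C.
Density altitude = 12500 + 120 × (-11) = 11180 ft.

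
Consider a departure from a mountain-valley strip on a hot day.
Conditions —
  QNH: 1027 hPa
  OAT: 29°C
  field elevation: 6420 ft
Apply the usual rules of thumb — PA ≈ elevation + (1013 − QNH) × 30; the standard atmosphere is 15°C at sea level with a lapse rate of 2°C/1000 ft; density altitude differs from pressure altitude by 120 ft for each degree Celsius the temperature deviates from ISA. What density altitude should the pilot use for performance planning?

Pressure altitude = 6420 + (1013 − 1027) × 30 = 6420 + (-420) = 6000 ft.
ISA temperature at 6000 ft = 15 − 2 × (6000/1000) = 3°C.
ISA deviation = 29 − 3 = +26°C.
Density altitude = 6000 + 120 × (26) = 9120 ft.

9120 ft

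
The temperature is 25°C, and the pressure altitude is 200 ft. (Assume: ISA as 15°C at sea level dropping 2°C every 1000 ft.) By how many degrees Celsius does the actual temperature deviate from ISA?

ISA temperature at 200 ft = 15 − 2 × (200/1000) = 14.6°C.
Deviation = OAT − ISA = 25 − 14.6 = +10.4°C.

ISA+10.4°C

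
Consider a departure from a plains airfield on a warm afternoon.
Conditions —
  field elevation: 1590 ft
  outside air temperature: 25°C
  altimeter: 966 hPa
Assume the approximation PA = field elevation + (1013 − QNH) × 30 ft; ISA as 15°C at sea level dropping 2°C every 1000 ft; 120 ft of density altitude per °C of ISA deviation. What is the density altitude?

4920 ft

Pressure altitude = 1590 + (1013 − 966) × 30 = 1590 + (+1410) = 3000 ft.
ISA temperature at 3000 ft = 15 − 2 × (3000/1000) = 9°C.
ISA deviation = 25 − 9 = +16°C.
Density altitude = 3000 + 120 × (16) = 4920 ft.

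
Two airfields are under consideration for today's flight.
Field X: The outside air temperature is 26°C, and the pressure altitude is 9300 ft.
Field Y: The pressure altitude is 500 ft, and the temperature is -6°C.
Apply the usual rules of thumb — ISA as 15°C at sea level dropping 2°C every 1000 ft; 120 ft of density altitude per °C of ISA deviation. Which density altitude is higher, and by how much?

Field X: ISA temp = -3.6°C, deviation +29.6°C, DA = 9300 + 120 × 29.6 = 12852 ft.
Field Y: ISA temp = 14°C, deviation -20°C, DA = 500 + 120 × (-20) = -1900 ft.
Field X is higher by 12852 − (-1900) = 14752 ft.

Field X by 14752 ft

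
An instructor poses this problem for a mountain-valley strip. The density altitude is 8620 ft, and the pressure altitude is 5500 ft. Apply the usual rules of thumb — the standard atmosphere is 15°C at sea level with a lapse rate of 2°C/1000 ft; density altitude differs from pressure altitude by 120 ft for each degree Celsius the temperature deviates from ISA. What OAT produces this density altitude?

30°C

Density altitude − pressure altitude = 8620 − 5500 = +3120 ft.
At 120 ft/°C that is an ISA deviation of 3120/120 = +26°C.
ISA temperature at 5500 ft = 15 − 2 × (5500/1000) = 4°C.
OAT = ISA + deviation = 4 + (+26) = 30°C.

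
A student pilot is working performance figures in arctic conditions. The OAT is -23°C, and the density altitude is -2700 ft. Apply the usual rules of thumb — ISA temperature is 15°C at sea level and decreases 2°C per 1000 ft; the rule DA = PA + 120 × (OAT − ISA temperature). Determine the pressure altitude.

1500 ft

DA = PA + 120 × (OAT − (15 − 2·PA/1000)) = PA + 120·OAT − 1800 + 0.24·PA = 1.24·PA + 120·OAT − 1800.
So 1.24·PA = -2700 − 120 × (-23) + 1800 = 1860.
PA = 1860 / 1.24 = 1500 ft.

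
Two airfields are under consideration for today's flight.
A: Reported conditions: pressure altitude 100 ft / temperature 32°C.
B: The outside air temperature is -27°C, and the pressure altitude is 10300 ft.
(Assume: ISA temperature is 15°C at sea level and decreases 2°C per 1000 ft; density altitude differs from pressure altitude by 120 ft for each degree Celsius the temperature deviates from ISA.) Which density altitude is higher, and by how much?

A: ISA temp = 14.8°C, deviation +17.2°C, DA = 100 + 120 × 17.2 = 2164 ft.
B: ISA temp = -5.6°C, deviation -21.4°C, DA = 10300 + 120 × (-21.4) = 7732 ft.
B is higher by 7732 − 2164 = 5568 ft.

B by 5568 ft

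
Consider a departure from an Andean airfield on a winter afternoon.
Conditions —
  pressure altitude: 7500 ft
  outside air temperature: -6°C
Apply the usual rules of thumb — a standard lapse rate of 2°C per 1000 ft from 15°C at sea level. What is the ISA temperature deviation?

ISA-6°C

ISA temperature at 7500 ft = 15 − 2 × (7500/1000) = 0°C.
Deviation = OAT − ISA = -6 − 0 = -6°C.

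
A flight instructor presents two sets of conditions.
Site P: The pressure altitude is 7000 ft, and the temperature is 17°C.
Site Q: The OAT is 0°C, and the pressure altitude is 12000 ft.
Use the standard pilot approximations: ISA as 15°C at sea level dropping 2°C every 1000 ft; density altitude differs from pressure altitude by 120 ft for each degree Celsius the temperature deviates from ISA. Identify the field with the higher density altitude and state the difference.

Site P: ISA temp = 1°C, deviation +16°C, DA = 7000 + 120 × 16 = 8920 ft.
Site Q: ISA temp = -9°C, deviation +9°C, DA = 12000 + 120 × 9 = 13080 ft.
Site Q is higher by 13080 − 8920 = 4160 ft.

Site Q by 4160 ft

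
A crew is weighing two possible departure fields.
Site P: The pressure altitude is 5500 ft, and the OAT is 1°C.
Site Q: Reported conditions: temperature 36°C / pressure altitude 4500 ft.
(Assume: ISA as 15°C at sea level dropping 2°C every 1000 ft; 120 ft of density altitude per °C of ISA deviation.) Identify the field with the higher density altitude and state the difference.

Site Q by 2960 ft

Site P: ISA temp = 4°C, deviation -3°C, DA = 5500 + 120 × (-3) = 5140 ft.
Site Q: ISA temp = 6°C, deviation +30°C, DA = 4500 + 120 × 30 = 8100 ft.
Site Q is higher by 8100 − 5140 = 2960 ft.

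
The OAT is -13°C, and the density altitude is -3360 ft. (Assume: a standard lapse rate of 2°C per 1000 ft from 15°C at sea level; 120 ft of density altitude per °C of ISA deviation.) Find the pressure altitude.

DA = PA + 120 × (OAT − (15 − 2·PA/1000)) = PA + 120·OAT − 1800 + 0.24·PA = 1.24·PA + 120·OAT − 1800.
So 1.24·PA = -3360 − 120 × (-13) + 1800 = 0.
PA = 0 / 1.24 = 0 ft.

0 ft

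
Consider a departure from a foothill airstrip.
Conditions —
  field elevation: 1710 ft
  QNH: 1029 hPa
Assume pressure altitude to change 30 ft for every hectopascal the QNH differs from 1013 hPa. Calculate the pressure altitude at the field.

1230 ft

Pressure correction = (1013 − 1029) × 30 = -480 ft.
Pressure altitude = 1710 + (-480) = 1230 ft.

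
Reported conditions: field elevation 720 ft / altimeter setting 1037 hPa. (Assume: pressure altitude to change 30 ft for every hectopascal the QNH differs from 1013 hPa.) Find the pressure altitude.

0 ft

Pressure correction = (1013 − 1037) × 30 = -720 ft.
Pressure altitude = 720 + (-720) = 0 ft.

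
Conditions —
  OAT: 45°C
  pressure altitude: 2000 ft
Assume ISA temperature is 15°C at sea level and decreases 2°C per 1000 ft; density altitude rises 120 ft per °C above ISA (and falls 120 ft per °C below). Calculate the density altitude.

6080 ft

ISA temperature at 2000 ft = 15 − 2 × (2000/1000) = 11°C.
ISA deviation = 45 − 11 = +34°C.
Density altitude = 2000 + 120 × (34) = 2000 + (+4080) = 6080 ft.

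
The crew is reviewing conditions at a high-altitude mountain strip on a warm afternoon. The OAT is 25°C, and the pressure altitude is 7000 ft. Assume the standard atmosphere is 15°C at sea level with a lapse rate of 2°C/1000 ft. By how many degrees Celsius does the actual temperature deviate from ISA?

ISA+24°C

ISA temperature at 7000 ft = 15 − 2 × (7000/1000) = 1°C.
Deviation = OAT − ISA = 25 − 1 = +24°C.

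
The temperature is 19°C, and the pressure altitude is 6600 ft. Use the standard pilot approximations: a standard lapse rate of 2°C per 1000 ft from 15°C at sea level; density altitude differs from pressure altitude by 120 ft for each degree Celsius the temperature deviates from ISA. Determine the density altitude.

8664 ft

ISA temperature at 6600 ft = 15 − 2 × (6600/1000) = 1.8°C.
ISA deviation = 19 − 1.8 = +17.2°C.
Density altitude = 6600 + 120 × (17.2) = 6600 + (+2064) = 8664 ft.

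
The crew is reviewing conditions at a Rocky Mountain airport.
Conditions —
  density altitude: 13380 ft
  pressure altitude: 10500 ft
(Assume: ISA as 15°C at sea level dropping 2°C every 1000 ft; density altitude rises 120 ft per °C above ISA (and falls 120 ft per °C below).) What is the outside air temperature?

18°C

Density altitude − pressure altitude = 13380 − 10500 = +2880 ft.
At 120 ft/°C that is an ISA deviation of 2880/120 = +24°C.
ISA temperature at 10500 ft = 15 − 2 × (10500/1000) = -6°C.
OAT = ISA + deviation = -6 + (+24) = 18°C.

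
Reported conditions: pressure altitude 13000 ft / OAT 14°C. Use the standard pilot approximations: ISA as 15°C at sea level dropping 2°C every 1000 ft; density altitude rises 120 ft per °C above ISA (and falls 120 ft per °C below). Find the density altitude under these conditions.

ISA temperature at 13000 ft = 15 − 2 × (13000/1000) = -11°C.
ISA deviation = 14 − (-11) = +25°C.
Density altitude = 13000 + 120 × (25) = 13000 + (+3000) = 16000 ft.

16000 ft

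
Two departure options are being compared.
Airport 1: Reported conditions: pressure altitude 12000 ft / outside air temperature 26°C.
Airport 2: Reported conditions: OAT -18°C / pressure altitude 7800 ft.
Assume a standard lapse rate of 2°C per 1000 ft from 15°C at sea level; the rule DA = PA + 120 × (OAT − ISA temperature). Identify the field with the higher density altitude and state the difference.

Airport 1 by 10488 ft

Airport 1: ISA temp = -9°C, deviation +35°C, DA = 12000 + 120 × 35 = 16200 ft.
Airport 2: ISA temp = -0.6°C, deviation -17.4°C, DA = 7800 + 120 × (-17.4) = 5712 ft.
Airport 1 is higher by 16200 − 5712 = 10488 ft.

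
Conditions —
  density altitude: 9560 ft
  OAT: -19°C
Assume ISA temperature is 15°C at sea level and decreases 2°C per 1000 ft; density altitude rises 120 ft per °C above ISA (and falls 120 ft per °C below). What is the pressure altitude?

DA = PA + 120 × (OAT − (15 − 2·PA/1000)) = PA + 120·OAT − 1800 + 0.24·PA = 1.24·PA + 120·OAT − 1800.
So 1.24·PA = 9560 − 120 × (-19) + 1800 = 13640.
PA = 13640 / 1.24 = 11000 ft.

11000 ft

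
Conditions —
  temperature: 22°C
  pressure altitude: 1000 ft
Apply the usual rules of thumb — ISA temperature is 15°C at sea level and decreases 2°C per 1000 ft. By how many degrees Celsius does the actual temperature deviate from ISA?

ISA+9°C

ISA temperature at 1000 ft = 15 − 2 × (1000/1000) = 13°C.
Deviation = OAT − ISA = 22 − 13 = +9°C.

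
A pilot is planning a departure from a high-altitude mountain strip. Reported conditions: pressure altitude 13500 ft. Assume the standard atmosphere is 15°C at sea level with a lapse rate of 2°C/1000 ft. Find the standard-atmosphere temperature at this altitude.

ISA temperature = 15 − 2 × (13500/1000) = 15 − 27 = -12°C.

-12°C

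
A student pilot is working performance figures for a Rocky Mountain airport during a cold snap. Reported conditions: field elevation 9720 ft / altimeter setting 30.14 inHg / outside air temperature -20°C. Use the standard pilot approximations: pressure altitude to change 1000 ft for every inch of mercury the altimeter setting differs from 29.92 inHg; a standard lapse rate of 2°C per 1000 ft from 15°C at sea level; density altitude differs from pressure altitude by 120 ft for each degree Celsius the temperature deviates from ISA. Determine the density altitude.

7580 ft

Pressure altitude = 9720 + (29.92 − 30.14) × 1000 = 9720 + (-220) = 9500 ft.
ISA temperature at 9500 ft = 15 − 2 × (9500/1000) = -4°C.
ISA deviation = -20 − (-4) = -16°C.
Density altitude = 9500 + 120 × (-16) = 7580 ft.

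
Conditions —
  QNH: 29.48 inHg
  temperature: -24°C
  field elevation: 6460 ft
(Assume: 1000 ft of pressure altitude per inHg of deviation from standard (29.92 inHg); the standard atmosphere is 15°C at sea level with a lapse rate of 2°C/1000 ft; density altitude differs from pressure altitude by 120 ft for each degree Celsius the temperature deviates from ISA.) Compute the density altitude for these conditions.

3876 ft

Pressure altitude = 6460 + (29.92 − 29.48) × 1000 = 6460 + (+440) = 6900 ft.
ISA temperature at 6900 ft = 15 − 2 × (6900/1000) = 1.2°C.
ISA deviation = -24 − 1.2 = -25.2°C.
Density altitude = 6900 + 120 × (-25.2) = 3876 ft.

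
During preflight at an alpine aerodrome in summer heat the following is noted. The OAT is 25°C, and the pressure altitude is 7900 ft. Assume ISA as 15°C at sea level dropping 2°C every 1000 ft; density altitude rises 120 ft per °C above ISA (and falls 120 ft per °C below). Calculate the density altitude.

ISA temperature at 7900 ft = 15 − 2 × (7900/1000) = -0.8°C.
ISA deviation = 25 − (-0.8) = +25.8°C.
Density altitude = 7900 + 120 × (25.8) = 7900 + (+3096) = 10996 ft.

10996 ft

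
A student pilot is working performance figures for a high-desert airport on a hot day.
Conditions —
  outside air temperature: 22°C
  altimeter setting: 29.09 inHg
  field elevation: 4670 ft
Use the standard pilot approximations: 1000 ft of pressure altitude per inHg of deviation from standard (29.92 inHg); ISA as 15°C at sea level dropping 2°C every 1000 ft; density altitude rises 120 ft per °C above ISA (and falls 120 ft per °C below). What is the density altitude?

Pressure altitude = 4670 + (29.92 − 29.09) × 1000 = 4670 + (+830) = 5500 ft.
ISA temperature at 5500 ft = 15 − 2 × (5500/1000) = 4°C.
ISA deviation = 22 − 4 = +18°C.
Density altitude = 5500 + 120 × (18) = 7660 ft.

7660 ft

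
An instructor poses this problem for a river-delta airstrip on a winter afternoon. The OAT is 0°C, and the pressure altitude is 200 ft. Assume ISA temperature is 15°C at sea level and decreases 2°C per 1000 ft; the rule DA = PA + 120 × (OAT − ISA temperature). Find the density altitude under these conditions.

ISA temperature at 200 ft = 15 − 2 × (200/1000) = 14.6°C.
ISA deviation = 0 − 14.6 = -14.6°C.
Density altitude = 200 + 120 × (-14.6) = 200 + (-1752) = -1552 ft.

-1552 ft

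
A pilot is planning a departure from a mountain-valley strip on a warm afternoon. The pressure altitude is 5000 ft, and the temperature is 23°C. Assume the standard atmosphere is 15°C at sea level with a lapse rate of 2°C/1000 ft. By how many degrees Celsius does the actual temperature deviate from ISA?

ISA+18°C

ISA temperature at 5000 ft = 15 − 2 × (5000/1000) = 5°C.
Deviation = OAT − ISA = 23 − 5 = +18°C.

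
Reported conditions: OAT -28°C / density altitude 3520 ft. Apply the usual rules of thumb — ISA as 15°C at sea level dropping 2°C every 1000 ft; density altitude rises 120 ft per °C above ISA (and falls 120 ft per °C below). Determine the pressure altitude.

DA = PA + 120 × (OAT − (15 − 2·PA/1000)) = PA + 120·OAT − 1800 + 0.24·PA = 1.24·PA + 120·OAT − 1800.
So 1.24·PA = 3520 − 120 × (-28) + 1800 = 8680.
PA = 8680 / 1.24 = 7000 ft.

7000 ft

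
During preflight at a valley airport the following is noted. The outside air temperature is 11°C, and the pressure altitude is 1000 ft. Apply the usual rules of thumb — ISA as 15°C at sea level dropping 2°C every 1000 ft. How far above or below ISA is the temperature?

ISA-2°C

ISA temperature at 1000 ft = 15 − 2 × (1000/1000) = 13°C.
Deviation = OAT − ISA = 11 − 13 = -2°C.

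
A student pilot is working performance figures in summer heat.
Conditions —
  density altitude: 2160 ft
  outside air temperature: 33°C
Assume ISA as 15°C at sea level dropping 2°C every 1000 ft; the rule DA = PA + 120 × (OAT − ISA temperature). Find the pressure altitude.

DA = PA + 120 × (OAT − (15 − 2·PA/1000)) = PA + 120·OAT − 1800 + 0.24·PA = 1.24·PA + 120·OAT − 1800.
So 1.24·PA = 2160 − 120 × 33 + 1800 = 0.
PA = 0 / 1.24 = 0 ft.

0 ft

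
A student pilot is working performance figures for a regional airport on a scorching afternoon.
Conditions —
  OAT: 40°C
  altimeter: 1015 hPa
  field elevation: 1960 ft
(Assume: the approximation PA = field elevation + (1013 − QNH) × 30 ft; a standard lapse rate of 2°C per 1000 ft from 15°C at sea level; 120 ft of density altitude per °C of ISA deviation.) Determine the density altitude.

5356 ft

Pressure altitude = 1960 + (1013 − 1015) × 30 = 1960 + (-60) = 1900 ft.
ISA temperature at 1900 ft = 15 − 2 × (1900/1000) = 11.2°C.
ISA deviation = 40 − 11.2 = +28.8°C.
Density altitude = 1900 + 120 × (28.8) = 5356 ft.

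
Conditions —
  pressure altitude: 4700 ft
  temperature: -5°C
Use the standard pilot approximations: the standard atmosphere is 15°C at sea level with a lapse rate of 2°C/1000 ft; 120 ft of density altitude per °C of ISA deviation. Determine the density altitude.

ISA temperature at 4700 ft = 15 − 2 × (4700/1000) = 5.6°C.
ISA deviation = -5 − 5.6 = -10.6°C.
Density altitude = 4700 + 120 × (-10.6) = 4700 + (-1272) = 3428 ft.

3428 ft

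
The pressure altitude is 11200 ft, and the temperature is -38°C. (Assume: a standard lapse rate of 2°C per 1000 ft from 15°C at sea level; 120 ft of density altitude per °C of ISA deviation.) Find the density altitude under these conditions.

7528 ft

ISA temperature at 11200 ft = 15 − 2 × (11200/1000) = -7.4°C.
ISA deviation = -38 − (-7.4) = -30.6°C.
Density altitude = 11200 + 120 × (-30.6) = 11200 + (-3672) = 7528 ft.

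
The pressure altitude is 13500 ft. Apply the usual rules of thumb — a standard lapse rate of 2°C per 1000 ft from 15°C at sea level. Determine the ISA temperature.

ISA temperature = 15 − 2 × (13500/1000) = 15 − 27 = -12°C.

-12°C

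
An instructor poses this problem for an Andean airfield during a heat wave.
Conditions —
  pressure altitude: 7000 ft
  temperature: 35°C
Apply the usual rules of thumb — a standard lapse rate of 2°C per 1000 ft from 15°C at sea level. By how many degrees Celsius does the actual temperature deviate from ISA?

ISA temperature at 7000 ft = 15 − 2 × (7000/1000) = 1°C.
Deviation = OAT − ISA = 35 − 1 = +34°C.

ISA+34°C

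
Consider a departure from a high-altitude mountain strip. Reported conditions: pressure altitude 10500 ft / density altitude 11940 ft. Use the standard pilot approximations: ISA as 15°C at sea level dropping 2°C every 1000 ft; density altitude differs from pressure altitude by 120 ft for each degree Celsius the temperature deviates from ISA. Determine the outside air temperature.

Density altitude − pressure altitude = 11940 − 10500 = +1440 ft.
At 120 ft/°C that is an ISA deviation of 1440/120 = +12°C.
ISA temperature at 10500 ft = 15 − 2 × (10500/1000) = -6°C.
OAT = ISA + deviation = -6 + (+12) = 6°C.

6°C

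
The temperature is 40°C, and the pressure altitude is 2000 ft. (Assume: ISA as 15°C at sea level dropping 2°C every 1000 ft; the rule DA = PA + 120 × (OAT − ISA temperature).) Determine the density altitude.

5480 ft

ISA temperature at 2000 ft = 15 − 2 × (2000/1000) = 11°C.
ISA deviation = 40 − 11 = +29°C.
Density altitude = 2000 + 120 × (29) = 2000 + (+3480) = 5480 ft.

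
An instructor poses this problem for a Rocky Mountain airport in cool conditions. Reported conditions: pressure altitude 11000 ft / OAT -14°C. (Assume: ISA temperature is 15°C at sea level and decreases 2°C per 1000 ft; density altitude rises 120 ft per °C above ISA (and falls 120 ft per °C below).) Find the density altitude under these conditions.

10160 ft

ISA temperature at 11000 ft = 15 − 2 × (11000/1000) = -7°C.
ISA deviation = -14 − (-7) = -7°C.
Density altitude = 11000 + 120 × (-7) = 11000 + (-840) = 10160 ft.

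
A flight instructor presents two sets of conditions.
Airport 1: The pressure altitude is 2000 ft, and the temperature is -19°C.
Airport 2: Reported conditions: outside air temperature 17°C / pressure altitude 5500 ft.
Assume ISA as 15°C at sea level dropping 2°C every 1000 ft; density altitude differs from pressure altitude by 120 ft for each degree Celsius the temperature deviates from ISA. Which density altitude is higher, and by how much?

Airport 2 by 8660 ft

Airport 1: ISA temp = 11°C, deviation -30°C, DA = 2000 + 120 × (-30) = -1600 ft.
Airport 2: ISA temp = 4°C, deviation +13°C, DA = 5500 + 120 × 13 = 7060 ft.
Airport 2 is higher by 7060 − (-1600) = 8660 ft.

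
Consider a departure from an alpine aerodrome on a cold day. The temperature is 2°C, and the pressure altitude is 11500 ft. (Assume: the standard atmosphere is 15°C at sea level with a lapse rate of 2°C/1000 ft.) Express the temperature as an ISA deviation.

ISA+10°C

ISA temperature at 11500 ft = 15 − 2 × (11500/1000) = -8°C.
Deviation = OAT − ISA = 2 − (-8) = +10°C.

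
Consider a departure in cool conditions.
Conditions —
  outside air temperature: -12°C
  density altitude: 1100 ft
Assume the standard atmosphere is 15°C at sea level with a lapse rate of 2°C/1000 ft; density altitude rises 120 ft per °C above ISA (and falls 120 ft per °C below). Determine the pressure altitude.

DA = PA + 120 × (OAT − (15 − 2·PA/1000)) = PA + 120·OAT − 1800 + 0.24·PA = 1.24·PA + 120·OAT − 1800.
So 1.24·PA = 1100 − 120 × (-12) + 1800 = 4340.
PA = 4340 / 1.24 = 3500 ft.

3500 ft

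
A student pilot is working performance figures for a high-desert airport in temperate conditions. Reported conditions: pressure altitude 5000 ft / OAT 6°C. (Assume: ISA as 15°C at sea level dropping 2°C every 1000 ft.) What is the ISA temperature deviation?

ISA+1°C

ISA temperature at 5000 ft = 15 − 2 × (5000/1000) = 5°C.
Deviation = OAT − ISA = 6 − 5 = +1°C.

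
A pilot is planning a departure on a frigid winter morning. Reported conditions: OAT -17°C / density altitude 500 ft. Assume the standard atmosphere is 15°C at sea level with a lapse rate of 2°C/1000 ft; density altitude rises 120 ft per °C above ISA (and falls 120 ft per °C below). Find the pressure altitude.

DA = PA + 120 × (OAT − (15 − 2·PA/1000)) = PA + 120·OAT − 1800 + 0.24·PA = 1.24·PA + 120·OAT − 1800.
So 1.24·PA = 500 − 120 × (-17) + 1800 = 4340.
PA = 4340 / 1.24 = 3500 ft.

3500 ft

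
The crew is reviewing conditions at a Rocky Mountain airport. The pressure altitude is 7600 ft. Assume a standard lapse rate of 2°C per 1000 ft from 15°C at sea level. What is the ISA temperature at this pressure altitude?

-0.2°C

ISA temperature = 15 − 2 × (7600/1000) = 15 − 15.2 = -0.2°C.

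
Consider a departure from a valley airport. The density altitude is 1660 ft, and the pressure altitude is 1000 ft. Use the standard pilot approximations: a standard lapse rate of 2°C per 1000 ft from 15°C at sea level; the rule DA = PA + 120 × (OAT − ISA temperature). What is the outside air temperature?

18.5°C

Density altitude − pressure altitude = 1660 − 1000 = +660 ft.
At 120 ft/°C that is an ISA deviation of 660/120 = +5.5°C.
ISA temperature at 1000 ft = 15 − 2 × (1000/1000) = 13°C.
OAT = ISA + deviation = 13 + (+5.5) = 18.5°C.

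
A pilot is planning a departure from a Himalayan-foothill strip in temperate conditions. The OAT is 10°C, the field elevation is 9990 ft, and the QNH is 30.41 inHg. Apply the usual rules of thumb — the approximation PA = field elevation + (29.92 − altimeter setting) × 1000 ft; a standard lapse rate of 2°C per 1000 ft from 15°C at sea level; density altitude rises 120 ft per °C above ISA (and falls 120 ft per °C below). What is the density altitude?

11180 ft

Pressure altitude = 9990 + (29.92 − 30.41) × 1000 = 9990 + (-490) = 9500 ft.
ISA temperature at 9500 ft = 15 − 2 × (9500/1000) = -4°C.
ISA deviation = 10 − (-4) = +14°C.
Density altitude = 9500 + 120 × (14) = 11180 ft.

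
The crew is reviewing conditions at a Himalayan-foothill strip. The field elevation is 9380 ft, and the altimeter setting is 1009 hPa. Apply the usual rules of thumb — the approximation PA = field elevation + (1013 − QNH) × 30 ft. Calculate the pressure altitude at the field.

9500 ft

Pressure correction = (1013 − 1009) × 30 = +120 ft.
Pressure altitude = 9380 + (+120) = 9500 ft.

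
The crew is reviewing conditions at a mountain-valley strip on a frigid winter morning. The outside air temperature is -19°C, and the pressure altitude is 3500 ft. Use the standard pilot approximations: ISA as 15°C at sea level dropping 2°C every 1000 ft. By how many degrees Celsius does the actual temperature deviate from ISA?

ISA temperature at 3500 ft = 15 − 2 × (3500/1000) = 8°C.
Deviation = OAT − ISA = -19 − 8 = -27°C.

ISA-27°C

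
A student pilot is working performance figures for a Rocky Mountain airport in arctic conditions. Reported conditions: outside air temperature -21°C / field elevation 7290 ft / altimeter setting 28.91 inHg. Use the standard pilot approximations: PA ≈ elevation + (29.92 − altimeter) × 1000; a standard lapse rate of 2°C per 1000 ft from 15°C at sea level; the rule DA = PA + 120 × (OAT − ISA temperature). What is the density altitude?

5972 ft

Pressure altitude = 7290 + (29.92 − 28.91) × 1000 = 7290 + (+1010) = 8300 ft.
ISA temperature at 8300 ft = 15 − 2 × (8300/1000) = -1.6°C.
ISA deviation = -21 − (-1.6) = -19.4°C.
Density altitude = 8300 + 120 × (-19.4) = 5972 ft.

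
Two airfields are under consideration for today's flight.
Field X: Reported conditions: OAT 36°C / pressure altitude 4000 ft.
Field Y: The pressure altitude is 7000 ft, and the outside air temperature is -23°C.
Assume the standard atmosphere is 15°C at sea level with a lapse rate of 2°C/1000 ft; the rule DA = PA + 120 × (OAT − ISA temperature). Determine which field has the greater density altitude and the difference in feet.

Field X by 3360 ft

Field X: ISA temp = 7°C, deviation +29°C, DA = 4000 + 120 × 29 = 7480 ft.
Field Y: ISA temp = 1°C, deviation -24°C, DA = 7000 + 120 × (-24) = 4120 ft.
Field X is higher by 7480 − 4120 = 3360 ft.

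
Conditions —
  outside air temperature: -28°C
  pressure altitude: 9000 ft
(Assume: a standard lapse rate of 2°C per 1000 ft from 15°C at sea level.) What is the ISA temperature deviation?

ISA temperature at 9000 ft = 15 − 2 × (9000/1000) = -3°C.
Deviation = OAT − ISA = -28 − (-3) = -25°C.

ISA-25°C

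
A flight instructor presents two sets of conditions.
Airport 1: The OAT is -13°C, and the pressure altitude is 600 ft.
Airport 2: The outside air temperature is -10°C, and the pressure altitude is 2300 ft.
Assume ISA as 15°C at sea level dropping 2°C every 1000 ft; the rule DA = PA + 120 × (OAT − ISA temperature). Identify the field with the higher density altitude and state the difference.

Airport 2 by 2468 ft

Airport 1: ISA temp = 13.8°C, deviation -26.8°C, DA = 600 + 120 × (-26.8) = -2616 ft.
Airport 2: ISA temp = 10.4°C, deviation -20.4°C, DA = 2300 + 120 × (-20.4) = -148 ft.
Airport 2 is higher by -148 − (-2616) = 2468 ft.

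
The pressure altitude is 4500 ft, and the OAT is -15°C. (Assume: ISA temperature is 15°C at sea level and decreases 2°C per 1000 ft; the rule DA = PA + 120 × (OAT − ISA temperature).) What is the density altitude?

1980 ft

ISA temperature at 4500 ft = 15 − 2 × (4500/1000) = 6°C.
ISA deviation = -15 − 6 = -21°C.
Density altitude = 4500 + 120 × (-21) = 4500 + (-2520) = 1980 ft.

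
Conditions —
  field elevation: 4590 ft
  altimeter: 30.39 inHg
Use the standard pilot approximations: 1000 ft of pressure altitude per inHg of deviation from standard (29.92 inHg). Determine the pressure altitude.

4120 ft

Pressure correction = (29.92 − 30.39) × 1000 = -470 ft.
Pressure altitude = 4590 + (-470) = 4120 ft.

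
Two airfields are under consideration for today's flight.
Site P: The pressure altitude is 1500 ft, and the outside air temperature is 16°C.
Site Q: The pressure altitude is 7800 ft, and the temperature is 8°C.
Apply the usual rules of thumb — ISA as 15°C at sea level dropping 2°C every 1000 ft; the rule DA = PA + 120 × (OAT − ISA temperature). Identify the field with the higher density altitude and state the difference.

Site Q by 6852 ft

Site P: ISA temp = 12°C, deviation +4°C, DA = 1500 + 120 × 4 = 1980 ft.
Site Q: ISA temp = -0.6°C, deviation +8.6°C, DA = 7800 + 120 × 8.6 = 8832 ft.
Site Q is higher by 8832 − 1980 = 6852 ft.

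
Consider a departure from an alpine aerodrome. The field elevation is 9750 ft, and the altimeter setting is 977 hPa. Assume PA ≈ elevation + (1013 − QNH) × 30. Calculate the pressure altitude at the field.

10830 ft

Pressure correction = (1013 − 977) × 30 = +1080 ft.
Pressure altitude = 9750 + (+1080) = 10830 ft.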